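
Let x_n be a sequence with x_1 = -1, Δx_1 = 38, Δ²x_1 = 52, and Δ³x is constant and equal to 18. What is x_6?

889

Build the table forward from the leading diagonal:
Third differences: 18, 18, 18, 18, 18, 18
Second differences: 52, 70, 88, 106, 124, 142
First differences: 38, 90, 160, 248, 354, 478
x: -1, 37, 127, 287, 535, 889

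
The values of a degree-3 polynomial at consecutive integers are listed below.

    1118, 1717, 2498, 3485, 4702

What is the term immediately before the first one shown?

677

D1: 599  781  987  1217
D2: 182  206  230
D3: 24  24
The third differences are constant at 24.
Work back: 182 − 24 = 158;  599 − 158 = 441;  1118 − 441 = 677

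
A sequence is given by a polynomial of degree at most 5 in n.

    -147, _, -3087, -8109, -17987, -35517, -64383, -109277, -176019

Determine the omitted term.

-893

Using the last 7 terms:
-5022  -9878  -17530  -28866  -44894  -66742
-4856  -7652  -11336  -16028  -21848
-2796  -3684  -4692  -5820
-888  -1008  -1128
-120  -120
Constant fifth difference = -120.
Extend backward: -888 + 120 = -768;  -2796 + 768 = -2028;  -4856 + 2028 = -2828;  -5022 + 2828 = -2194;  -3087 + 2194 = -893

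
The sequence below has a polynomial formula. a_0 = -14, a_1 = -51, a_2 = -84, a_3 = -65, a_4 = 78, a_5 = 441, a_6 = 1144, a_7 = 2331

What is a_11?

Δ: -37, -33, 19, 143, 363, 703, 1187
Δ²: 4, 52, 124, 220, 340, 484
Δ³: 48, 72, 96, 120, 144
Δ⁴: 24, 24, 24, 24
Constant fourth difference = 24, so extend:
144 + 24 = 168;  484 + 168 = 652;  1187 + 652 = 1839;  2331 + 1839 = 4170
168 + 24 = 192;  652 + 192 = 844;  1839 + 844 = 2683;  4170 + 2683 = 6853
192 + 24 = 216;  844 + 216 = 1060;  2683 + 1060 = 3743;  6853 + 3743 = 10596
216 + 24 = 240;  1060 + 240 = 1300;  3743 + 1300 = 5043;  10596 + 5043 = 15639

15639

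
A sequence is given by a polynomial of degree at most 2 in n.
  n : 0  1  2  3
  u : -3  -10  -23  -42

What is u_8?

-227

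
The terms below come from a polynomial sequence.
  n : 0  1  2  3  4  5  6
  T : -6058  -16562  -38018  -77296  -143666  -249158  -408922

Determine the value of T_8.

-969626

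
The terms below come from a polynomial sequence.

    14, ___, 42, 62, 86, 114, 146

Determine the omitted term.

Using the last 5 terms:
First differences: 20, 24, 28, 32
Second differences: 4, 4, 4
Constant second difference = 4.
Extend backward: 20 − 4 = 16;  42 − 16 = 26

26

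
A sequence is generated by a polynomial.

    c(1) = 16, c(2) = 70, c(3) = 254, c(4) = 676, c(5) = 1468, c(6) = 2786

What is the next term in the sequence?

D1: 54, 184, 422, 792, 1318
D2: 130, 238, 370, 526
D3: 108, 132, 156
D4: 24, 24
The fourth differences are constant (24).
156 + 24 = 180;  526 + 180 = 706;  1318 + 706 = 2024;  2786 + 2024 = 4810

4810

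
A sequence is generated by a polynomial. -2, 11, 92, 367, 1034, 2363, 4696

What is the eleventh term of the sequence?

13  81  275  667  1329  2333
68  194  392  662  1004
126  198  270  342
72  72  72
The fourth differences are constant (72).
342 + 72 = 414;  1004 + 414 = 1418;  2333 + 1418 = 3751;  4696 + 3751 = 8447
414 + 72 = 486;  1418 + 486 = 1904;  3751 + 1904 = 5655;  8447 + 5655 = 14102
486 + 72 = 558;  1904 + 558 = 2462;  5655 + 2462 = 8117;  14102 + 8117 = 22219
558 + 72 = 630;  2462 + 630 = 3092;  8117 + 3092 = 11209;  22219 + 11209 = 33428

33428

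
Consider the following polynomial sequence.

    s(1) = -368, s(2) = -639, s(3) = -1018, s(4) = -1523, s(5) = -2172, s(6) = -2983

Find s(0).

-187

-271, -379, -505, -649, -811
-108, -126, -144, -162
-18, -18, -18
The third differences are constant at -18.
Work back: -108 + 18 = -90;  -271 + 90 = -181;  -368 + 181 = -187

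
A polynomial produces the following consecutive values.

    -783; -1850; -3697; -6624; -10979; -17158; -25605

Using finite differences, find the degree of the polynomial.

-1067, -1847, -2927, -4355, -6179, -8447
-780, -1080, -1428, -1824, -2268
-300, -348, -396, -444
-48, -48, -48
The fourth differences are constant, so the polynomial has degree 4.

4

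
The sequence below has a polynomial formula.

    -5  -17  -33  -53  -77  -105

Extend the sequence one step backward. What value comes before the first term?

3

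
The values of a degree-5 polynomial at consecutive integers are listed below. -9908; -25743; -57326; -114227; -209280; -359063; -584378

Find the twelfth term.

D1: -15835, -31583, -56901, -95053, -149783, -225315
D2: -15748, -25318, -38152, -54730, -75532
D3: -9570, -12834, -16578, -20802
D4: -3264, -3744, -4224
D5: -480, -480
The fifth differences are constant (-480).
-4224 − 480 = -4704;  -20802 − 4704 = -25506;  -75532 − 25506 = -101038;  -225315 − 101038 = -326353;  -584378 − 326353 = -910731
-4704 − 480 = -5184;  -25506 − 5184 = -30690;  -101038 − 30690 = -131728;  -326353 − 131728 = -458081;  -910731 − 458081 = -1368812
-5184 − 480 = -5664;  -30690 − 5664 = -36354;  -131728 − 36354 = -168082;  -458081 − 168082 = -626163;  -1368812 − 626163 = -1994975
-5664 − 480 = -6144;  -36354 − 6144 = -42498;  -168082 − 42498 = -210580;  -626163 − 210580 = -836743;  -1994975 − 836743 = -2831718
-6144 − 480 = -6624;  -42498 − 6624 = -49122;  -210580 − 49122 = -259702;  -836743 − 259702 = -1096445;  -2831718 − 1096445 = -3928163

-3928163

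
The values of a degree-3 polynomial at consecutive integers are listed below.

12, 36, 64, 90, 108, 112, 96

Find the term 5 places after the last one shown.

First differences: 24, 28, 26, 18, 4, -16
Second differences: 4, -2, -8, -14, -20
Third differences: -6, -6, -6, -6
Constant third difference = -6, so extend:
-20 − 6 = -26;  -16 − 26 = -42;  96 − 42 = 54
-26 − 6 = -32;  -42 − 32 = -74;  54 − 74 = -20
-32 − 6 = -38;  -74 − 38 = -112;  -20 − 112 = -132
-38 − 6 = -44;  -112 − 44 = -156;  -132 − 156 = -288
-44 − 6 = -50;  -156 − 50 = -206;  -288 − 206 = -494

-494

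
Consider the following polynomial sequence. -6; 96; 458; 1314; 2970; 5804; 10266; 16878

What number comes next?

26234

Δ: 102 , 362 , 856 , 1656 , 2834 , 4462 , 6612
Δ²: 260 , 494 , 800 , 1178 , 1628 , 2150
Δ³: 234 , 306 , 378 , 450 , 522
Δ⁴: 72 , 72 , 72 , 72
The fourth differences are constant (72).
522 + 72 = 594;  2150 + 594 = 2744;  6612 + 2744 = 9356;  16878 + 9356 = 26234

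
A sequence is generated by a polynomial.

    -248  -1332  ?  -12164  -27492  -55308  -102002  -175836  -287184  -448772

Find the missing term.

Using the last 7 terms:
Δ: -15328, -27816, -46694, -73834, -111348, -161588
Δ²: -12488, -18878, -27140, -37514, -50240
Δ³: -6390, -8262, -10374, -12726
Δ⁴: -1872, -2112, -2352
Δ⁵: -240, -240
Constant fifth difference = -240.
Extend backward: -1872 + 240 = -1632;  -6390 + 1632 = -4758;  -12488 + 4758 = -7730;  -15328 + 7730 = -7598;  -12164 + 7598 = -4566

-4566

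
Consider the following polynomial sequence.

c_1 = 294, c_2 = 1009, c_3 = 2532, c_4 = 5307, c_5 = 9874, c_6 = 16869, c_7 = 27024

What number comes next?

41167

First differences: 715 , 1523 , 2775 , 4567 , 6995 , 10155
Second differences: 808 , 1252 , 1792 , 2428 , 3160
Third differences: 444 , 540 , 636 , 732
Fourth differences: 96 , 96 , 96
Constant fourth difference = 96, so extend:
732 + 96 = 828;  3160 + 828 = 3988;  10155 + 3988 = 14143;  27024 + 14143 = 41167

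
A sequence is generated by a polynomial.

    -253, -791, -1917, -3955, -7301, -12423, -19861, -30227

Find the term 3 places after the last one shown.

-86093

First differences: -538, -1126, -2038, -3346, -5122, -7438, -10366
Second differences: -588, -912, -1308, -1776, -2316, -2928
Third differences: -324, -396, -468, -540, -612
Fourth differences: -72, -72, -72, -72
Fourth differences constant at -72.
-612 − 72 = -684;  -2928 − 684 = -3612;  -10366 − 3612 = -13978;  -30227 − 13978 = -44205
-684 − 72 = -756;  -3612 − 756 = -4368;  -13978 − 4368 = -18346;  -44205 − 18346 = -62551
-756 − 72 = -828;  -4368 − 828 = -5196;  -18346 − 5196 = -23542;  -62551 − 23542 = -86093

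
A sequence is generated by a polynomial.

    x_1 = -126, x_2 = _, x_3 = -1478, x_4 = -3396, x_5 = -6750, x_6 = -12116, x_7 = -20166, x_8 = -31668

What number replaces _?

Using the last 6 terms:
D1: -1918, -3354, -5366, -8050, -11502
D2: -1436, -2012, -2684, -3452
D3: -576, -672, -768
D4: -96, -96
Constant fourth difference = -96.
Extend backward: -576 + 96 = -480;  -1436 + 480 = -956;  -1918 + 956 = -962;  -1478 + 962 = -516

-516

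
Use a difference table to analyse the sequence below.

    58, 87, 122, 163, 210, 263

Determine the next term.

322

29 , 35 , 41 , 47 , 53
6 , 6 , 6 , 6
The second differences are constant (6).
53 + 6 = 59;  263 + 59 = 322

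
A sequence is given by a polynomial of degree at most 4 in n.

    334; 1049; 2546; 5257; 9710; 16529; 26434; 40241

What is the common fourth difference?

First differences: 715, 1497, 2711, 4453, 6819, 9905, 13807
Second differences: 782, 1214, 1742, 2366, 3086, 3902
Third differences: 432, 528, 624, 720, 816
Fourth differences: 96, 96, 96, 96

96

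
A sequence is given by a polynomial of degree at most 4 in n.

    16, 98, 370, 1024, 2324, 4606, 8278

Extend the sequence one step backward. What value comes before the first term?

4

D1: 82  272  654  1300  2282  3672
D2: 190  382  646  982  1390
D3: 192  264  336  408
D4: 72  72  72
The fourth differences are constant at 72.
Work back: 192 − 72 = 120;  190 − 120 = 70;  82 − 70 = 12;  16 − 12 = 4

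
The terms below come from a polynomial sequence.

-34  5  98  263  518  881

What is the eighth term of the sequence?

39, 93, 165, 255, 363
54, 72, 90, 108
18, 18, 18
The third differences are constant (18).
108 + 18 = 126;  363 + 126 = 489;  881 + 489 = 1370
126 + 18 = 144;  489 + 144 = 633;  1370 + 633 = 2003

2003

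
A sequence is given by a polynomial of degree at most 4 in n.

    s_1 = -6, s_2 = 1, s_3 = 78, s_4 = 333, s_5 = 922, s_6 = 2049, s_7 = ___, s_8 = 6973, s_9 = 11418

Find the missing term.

3966

Using the first 6 terms:
First differences: 7, 77, 255, 589, 1127
Second differences: 70, 178, 334, 538
Third differences: 108, 156, 204
Fourth differences: 48, 48
Constant fourth difference = 48.
Extend forward: 204 + 48 = 252;  538 + 252 = 790;  1127 + 790 = 1917;  2049 + 1917 = 3966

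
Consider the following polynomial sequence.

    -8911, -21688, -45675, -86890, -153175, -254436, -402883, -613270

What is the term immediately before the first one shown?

-2910

First differences: -12777, -23987, -41215, -66285, -101261, -148447, -210387
Second differences: -11210, -17228, -25070, -34976, -47186, -61940
Third differences: -6018, -7842, -9906, -12210, -14754
Fourth differences: -1824, -2064, -2304, -2544
Fifth differences: -240, -240, -240
The fifth differences are constant at -240.
Work back: -1824 + 240 = -1584;  -6018 + 1584 = -4434;  -11210 + 4434 = -6776;  -12777 + 6776 = -6001;  -8911 + 6001 = -2910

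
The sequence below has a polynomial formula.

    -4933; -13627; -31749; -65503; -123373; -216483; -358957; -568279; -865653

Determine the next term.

-1276363

Δ: -8694  -18122  -33754  -57870  -93110  -142474  -209322  -297374
Δ²: -9428  -15632  -24116  -35240  -49364  -66848  -88052
Δ³: -6204  -8484  -11124  -14124  -17484  -21204
Δ⁴: -2280  -2640  -3000  -3360  -3720
Δ⁵: -360  -360  -360  -360
Constant fifth difference = -360, so extend:
-3720 − 360 = -4080;  -21204 − 4080 = -25284;  -88052 − 25284 = -113336;  -297374 − 113336 = -410710;  -865653 − 410710 = -1276363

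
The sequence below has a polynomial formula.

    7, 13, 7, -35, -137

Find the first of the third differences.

-24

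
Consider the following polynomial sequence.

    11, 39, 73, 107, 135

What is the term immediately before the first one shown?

-5

28, 34, 34, 28
6, 0, -6
-6, -6
The third differences are constant at -6.
Work back: 6 + 6 = 12;  28 − 12 = 16;  11 − 16 = -5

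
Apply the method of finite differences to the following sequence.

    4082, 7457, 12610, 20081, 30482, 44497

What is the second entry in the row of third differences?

First differences: 3375, 5153, 7471, 10401, 14015
Second differences: 1778, 2318, 2930, 3614
Third differences: 540, 612, 684
Fourth differences: 72, 72

612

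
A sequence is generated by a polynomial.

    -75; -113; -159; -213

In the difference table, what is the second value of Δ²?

D1: -38, -46, -54
D2: -8, -8

-8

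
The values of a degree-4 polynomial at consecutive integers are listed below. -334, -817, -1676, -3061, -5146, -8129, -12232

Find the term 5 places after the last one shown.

-483, -859, -1385, -2085, -2983, -4103
-376, -526, -700, -898, -1120
-150, -174, -198, -222
-24, -24, -24
Fourth differences constant at -24.
-222 − 24 = -246;  -1120 − 246 = -1366;  -4103 − 1366 = -5469;  -12232 − 5469 = -17701
-246 − 24 = -270;  -1366 − 270 = -1636;  -5469 − 1636 = -7105;  -17701 − 7105 = -24806
-270 − 24 = -294;  -1636 − 294 = -1930;  -7105 − 1930 = -9035;  -24806 − 9035 = -33841
-294 − 24 = -318;  -1930 − 318 = -2248;  -9035 − 2248 = -11283;  -33841 − 11283 = -45124
-318 − 24 = -342;  -2248 − 342 = -2590;  -11283 − 2590 = -13873;  -45124 − 13873 = -58997

-58997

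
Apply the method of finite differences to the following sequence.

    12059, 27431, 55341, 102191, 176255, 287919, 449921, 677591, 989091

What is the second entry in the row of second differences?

18940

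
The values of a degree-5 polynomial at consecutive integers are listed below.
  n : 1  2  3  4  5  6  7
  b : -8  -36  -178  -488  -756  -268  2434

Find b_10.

54604

First differences: -28, -142, -310, -268, 488, 2702
Second differences: -114, -168, 42, 756, 2214
Third differences: -54, 210, 714, 1458
Fourth differences: 264, 504, 744
Fifth differences: 240, 240
Constant fifth difference = 240, so extend:
744 + 240 = 984;  1458 + 984 = 2442;  2214 + 2442 = 4656;  2702 + 4656 = 7358;  2434 + 7358 = 9792
984 + 240 = 1224;  2442 + 1224 = 3666;  4656 + 3666 = 8322;  7358 + 8322 = 15680;  9792 + 15680 = 25472
1224 + 240 = 1464;  3666 + 1464 = 5130;  8322 + 5130 = 13452;  15680 + 13452 = 29132;  25472 + 29132 = 54604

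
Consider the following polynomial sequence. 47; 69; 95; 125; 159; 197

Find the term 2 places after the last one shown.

285

First differences: 22, 26, 30, 34, 38
Second differences: 4, 4, 4, 4
Second differences constant at 4.
38 + 4 = 42;  197 + 42 = 239
42 + 4 = 46;  239 + 46 = 285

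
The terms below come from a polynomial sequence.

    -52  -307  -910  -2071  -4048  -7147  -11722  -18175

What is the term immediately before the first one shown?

17

First differences: -255  -603  -1161  -1977  -3099  -4575  -6453
Second differences: -348  -558  -816  -1122  -1476  -1878
Third differences: -210  -258  -306  -354  -402
Fourth differences: -48  -48  -48  -48
The fourth differences are constant at -48.
Work back: -210 + 48 = -162;  -348 + 162 = -186;  -255 + 186 = -69;  -52 + 69 = 17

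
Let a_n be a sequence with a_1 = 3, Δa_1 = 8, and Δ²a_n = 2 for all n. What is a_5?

Build the table forward from the leading diagonal:
Second differences: 2, 2, 2, 2, 2
First differences: 8, 10, 12, 14, 16
a: 3, 11, 21, 33, 47

47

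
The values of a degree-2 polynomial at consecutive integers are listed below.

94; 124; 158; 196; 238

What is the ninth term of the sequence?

Δ: 30  34  38  42
Δ²: 4  4  4
Second differences constant at 4.
42 + 4 = 46;  238 + 46 = 284
46 + 4 = 50;  284 + 50 = 334
50 + 4 = 54;  334 + 54 = 388
54 + 4 = 58;  388 + 58 = 446

446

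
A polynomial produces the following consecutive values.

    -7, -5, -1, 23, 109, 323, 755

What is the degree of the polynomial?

4

Δ: 2, 4, 24, 86, 214, 432
Δ²: 2, 20, 62, 128, 218
Δ³: 18, 42, 66, 90
Δ⁴: 24, 24, 24
The fourth differences are constant, so the polynomial has degree 4.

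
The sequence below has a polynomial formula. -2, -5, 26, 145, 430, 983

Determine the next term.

1930

Δ: -3, 31, 119, 285, 553
Δ²: 34, 88, 166, 268
Δ³: 54, 78, 102
Δ⁴: 24, 24
Constant fourth difference = 24, so extend:
102 + 24 = 126;  268 + 126 = 394;  553 + 394 = 947;  983 + 947 = 1930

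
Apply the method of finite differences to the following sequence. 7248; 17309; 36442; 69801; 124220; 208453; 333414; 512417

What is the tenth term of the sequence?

1099245

Δ: 10061 , 19133 , 33359 , 54419 , 84233 , 124961 , 179003
Δ²: 9072 , 14226 , 21060 , 29814 , 40728 , 54042
Δ³: 5154 , 6834 , 8754 , 10914 , 13314
Δ⁴: 1680 , 1920 , 2160 , 2400
Δ⁵: 240 , 240 , 240
Fifth differences constant at 240.
2400 + 240 = 2640;  13314 + 2640 = 15954;  54042 + 15954 = 69996;  179003 + 69996 = 248999;  512417 + 248999 = 761416
2640 + 240 = 2880;  15954 + 2880 = 18834;  69996 + 18834 = 88830;  248999 + 88830 = 337829;  761416 + 337829 = 1099245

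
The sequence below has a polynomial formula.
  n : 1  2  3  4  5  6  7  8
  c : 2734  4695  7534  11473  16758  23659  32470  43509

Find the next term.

First differences: 1961, 2839, 3939, 5285, 6901, 8811, 11039
Second differences: 878, 1100, 1346, 1616, 1910, 2228
Third differences: 222, 246, 270, 294, 318
Fourth differences: 24, 24, 24, 24
Constant fourth difference = 24, so extend:
318 + 24 = 342;  2228 + 342 = 2570;  11039 + 2570 = 13609;  43509 + 13609 = 57118

57118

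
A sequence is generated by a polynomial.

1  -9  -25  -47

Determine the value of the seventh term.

-10, -16, -22
-6, -6
Second differences constant at -6.
-22 − 6 = -28;  -47 − 28 = -75
-28 − 6 = -34;  -75 − 34 = -109
-34 − 6 = -40;  -109 − 40 = -149

-149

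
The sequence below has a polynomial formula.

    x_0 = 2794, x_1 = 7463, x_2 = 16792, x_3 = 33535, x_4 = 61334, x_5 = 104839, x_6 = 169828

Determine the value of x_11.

1113343

D1: 4669 , 9329 , 16743 , 27799 , 43505 , 64989
D2: 4660 , 7414 , 11056 , 15706 , 21484
D3: 2754 , 3642 , 4650 , 5778
D4: 888 , 1008 , 1128
D5: 120 , 120
The fifth differences are constant (120).
1128 + 120 = 1248;  5778 + 1248 = 7026;  21484 + 7026 = 28510;  64989 + 28510 = 93499;  169828 + 93499 = 263327
1248 + 120 = 1368;  7026 + 1368 = 8394;  28510 + 8394 = 36904;  93499 + 36904 = 130403;  263327 + 130403 = 393730
1368 + 120 = 1488;  8394 + 1488 = 9882;  36904 + 9882 = 46786;  130403 + 46786 = 177189;  393730 + 177189 = 570919
1488 + 120 = 1608;  9882 + 1608 = 11490;  46786 + 11490 = 58276;  177189 + 58276 = 235465;  570919 + 235465 = 806384
1608 + 120 = 1728;  11490 + 1728 = 13218;  58276 + 13218 = 71494;  235465 + 71494 = 306959;  806384 + 306959 = 1113343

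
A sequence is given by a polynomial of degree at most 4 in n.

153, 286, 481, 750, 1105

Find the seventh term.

D1: 133, 195, 269, 355
D2: 62, 74, 86
D3: 12, 12
Third differences constant at 12.
86 + 12 = 98;  355 + 98 = 453;  1105 + 453 = 1558
98 + 12 = 110;  453 + 110 = 563;  1558 + 563 = 2121

2121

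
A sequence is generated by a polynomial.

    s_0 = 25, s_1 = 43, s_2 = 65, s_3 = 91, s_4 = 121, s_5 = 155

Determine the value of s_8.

281

Δ: 18, 22, 26, 30, 34
Δ²: 4, 4, 4, 4
Second differences constant at 4.
34 + 4 = 38;  155 + 38 = 193
38 + 4 = 42;  193 + 42 = 235
42 + 4 = 46;  235 + 46 = 281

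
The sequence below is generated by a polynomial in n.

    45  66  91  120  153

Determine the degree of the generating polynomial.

2

D1: 21, 25, 29, 33
D2: 4, 4, 4
The second differences are constant, so the polynomial has degree 2.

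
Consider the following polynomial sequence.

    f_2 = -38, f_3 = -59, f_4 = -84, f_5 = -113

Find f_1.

-21

-21  -25  -29
-4  -4
The second differences are constant at -4.
Work back: -21 + 4 = -17;  -38 + 17 = -21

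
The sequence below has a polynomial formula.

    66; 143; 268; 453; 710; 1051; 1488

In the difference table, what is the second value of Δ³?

First differences: 77, 125, 185, 257, 341, 437
Second differences: 48, 60, 72, 84, 96
Third differences: 12, 12, 12, 12

12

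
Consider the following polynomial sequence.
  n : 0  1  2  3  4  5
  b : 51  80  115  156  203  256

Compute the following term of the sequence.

Δ: 29 , 35 , 41 , 47 , 53
Δ²: 6 , 6 , 6 , 6
Constant second difference = 6, so extend:
53 + 6 = 59;  256 + 59 = 315

315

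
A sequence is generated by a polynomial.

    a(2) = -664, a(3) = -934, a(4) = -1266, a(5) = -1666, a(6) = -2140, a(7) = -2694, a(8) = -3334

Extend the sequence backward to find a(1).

-270  -332  -400  -474  -554  -640
-62  -68  -74  -80  -86
-6  -6  -6  -6
The third differences are constant at -6.
Work back: -62 + 6 = -56;  -270 + 56 = -214;  -664 + 214 = -450

-450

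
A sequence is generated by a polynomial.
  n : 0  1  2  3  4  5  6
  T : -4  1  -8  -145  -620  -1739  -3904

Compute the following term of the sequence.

Δ: 5, -9, -137, -475, -1119, -2165
Δ²: -14, -128, -338, -644, -1046
Δ³: -114, -210, -306, -402
Δ⁴: -96, -96, -96
Constant fourth difference = -96, so extend:
-402 − 96 = -498;  -1046 − 498 = -1544;  -2165 − 1544 = -3709;  -3904 − 3709 = -7613

-7613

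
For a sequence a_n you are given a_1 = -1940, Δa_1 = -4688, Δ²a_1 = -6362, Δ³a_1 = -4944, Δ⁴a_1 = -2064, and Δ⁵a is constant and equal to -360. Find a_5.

-80704

Build the table forward from the leading diagonal:
Fifth differences: -360  -360  -360  -360  -360
Fourth differences: -2064  -2424  -2784  -3144  -3504
Third differences: -4944  -7008  -9432  -12216  -15360
Second differences: -6362  -11306  -18314  -27746  -39962
First differences: -4688  -11050  -22356  -40670  -68416
a: -1940  -6628  -17678  -40034  -80704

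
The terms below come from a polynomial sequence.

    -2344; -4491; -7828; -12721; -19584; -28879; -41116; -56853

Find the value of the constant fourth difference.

-48

Δ: -2147, -3337, -4893, -6863, -9295, -12237, -15737
Δ²: -1190, -1556, -1970, -2432, -2942, -3500
Δ³: -366, -414, -462, -510, -558
Δ⁴: -48, -48, -48, -48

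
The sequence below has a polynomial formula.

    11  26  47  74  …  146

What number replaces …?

Using the first 4 terms:
D1: 15, 21, 27
D2: 6, 6
Constant second difference = 6.
Extend forward: 27 + 6 = 33;  74 + 33 = 107

107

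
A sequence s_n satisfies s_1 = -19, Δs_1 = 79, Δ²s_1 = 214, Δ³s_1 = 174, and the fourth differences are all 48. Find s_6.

4496

Build the table forward from the leading diagonal:
D4: 48, 48, 48, 48, 48, 48
D3: 174, 222, 270, 318, 366, 414
D2: 214, 388, 610, 880, 1198, 1564
D1: 79, 293, 681, 1291, 2171, 3369
s: -19, 60, 353, 1034, 2325, 4496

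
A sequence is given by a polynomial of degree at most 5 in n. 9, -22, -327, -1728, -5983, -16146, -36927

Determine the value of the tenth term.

-242478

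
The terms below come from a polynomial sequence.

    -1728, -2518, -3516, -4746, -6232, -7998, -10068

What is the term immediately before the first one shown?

-1122

First differences: -790  -998  -1230  -1486  -1766  -2070
Second differences: -208  -232  -256  -280  -304
Third differences: -24  -24  -24  -24
The third differences are constant at -24.
Work back: -208 + 24 = -184;  -790 + 184 = -606;  -1728 + 606 = -1122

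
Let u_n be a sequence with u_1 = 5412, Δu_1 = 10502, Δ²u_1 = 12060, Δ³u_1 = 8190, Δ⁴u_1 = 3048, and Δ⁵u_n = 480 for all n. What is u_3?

38476

Build the table forward from the leading diagonal:
Δ⁵: 480, 480, 480
Δ⁴: 3048, 3528, 4008
Δ³: 8190, 11238, 14766
Δ²: 12060, 20250, 31488
Δ: 10502, 22562, 42812
u: 5412, 15914, 38476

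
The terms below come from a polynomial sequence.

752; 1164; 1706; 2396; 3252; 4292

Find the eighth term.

6996

Δ: 412, 542, 690, 856, 1040
Δ²: 130, 148, 166, 184
Δ³: 18, 18, 18
The third differences are constant (18).
184 + 18 = 202;  1040 + 202 = 1242;  4292 + 1242 = 5534
202 + 18 = 220;  1242 + 220 = 1462;  5534 + 1462 = 6996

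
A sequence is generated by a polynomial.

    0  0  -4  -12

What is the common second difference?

-4

D1: 0, -4, -8
D2: -4, -4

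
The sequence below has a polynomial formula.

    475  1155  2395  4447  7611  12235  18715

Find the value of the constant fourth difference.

48

D1: 680, 1240, 2052, 3164, 4624, 6480
D2: 560, 812, 1112, 1460, 1856
D3: 252, 300, 348, 396
D4: 48, 48, 48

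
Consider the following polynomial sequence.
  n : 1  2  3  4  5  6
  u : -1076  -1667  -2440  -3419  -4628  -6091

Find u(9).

-12244

D1: -591  -773  -979  -1209  -1463
D2: -182  -206  -230  -254
D3: -24  -24  -24
The third differences are constant (-24).
-254 − 24 = -278;  -1463 − 278 = -1741;  -6091 − 1741 = -7832
-278 − 24 = -302;  -1741 − 302 = -2043;  -7832 − 2043 = -9875
-302 − 24 = -326;  -2043 − 326 = -2369;  -9875 − 2369 = -12244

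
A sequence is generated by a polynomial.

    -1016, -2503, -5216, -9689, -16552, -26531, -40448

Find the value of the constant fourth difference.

-96

D1: -1487, -2713, -4473, -6863, -9979, -13917
D2: -1226, -1760, -2390, -3116, -3938
D3: -534, -630, -726, -822
D4: -96, -96, -96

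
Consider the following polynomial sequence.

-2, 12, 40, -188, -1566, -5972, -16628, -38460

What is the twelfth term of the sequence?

-415868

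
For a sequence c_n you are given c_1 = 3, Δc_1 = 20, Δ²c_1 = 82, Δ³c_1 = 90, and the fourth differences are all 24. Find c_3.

125

Build the table forward from the leading diagonal:
Δ⁴: 24  24  24
Δ³: 90  114  138
Δ²: 82  172  286
Δ: 20  102  274
c: 3  23  125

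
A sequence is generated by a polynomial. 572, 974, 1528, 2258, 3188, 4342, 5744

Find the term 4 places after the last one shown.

14312

D1: 402 , 554 , 730 , 930 , 1154 , 1402
D2: 152 , 176 , 200 , 224 , 248
D3: 24 , 24 , 24 , 24
The third differences are constant (24).
248 + 24 = 272;  1402 + 272 = 1674;  5744 + 1674 = 7418
272 + 24 = 296;  1674 + 296 = 1970;  7418 + 1970 = 9388
296 + 24 = 320;  1970 + 320 = 2290;  9388 + 2290 = 11678
320 + 24 = 344;  2290 + 344 = 2634;  11678 + 2634 = 14312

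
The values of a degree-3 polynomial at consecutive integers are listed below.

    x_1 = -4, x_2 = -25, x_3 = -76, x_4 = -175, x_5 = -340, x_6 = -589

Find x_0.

5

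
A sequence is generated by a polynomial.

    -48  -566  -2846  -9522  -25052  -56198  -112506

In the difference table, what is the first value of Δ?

First differences: -518, -2280, -6676, -15530, -31146, -56308
Second differences: -1762, -4396, -8854, -15616, -25162
Third differences: -2634, -4458, -6762, -9546
Fourth differences: -1824, -2304, -2784
Fifth differences: -480, -480

-518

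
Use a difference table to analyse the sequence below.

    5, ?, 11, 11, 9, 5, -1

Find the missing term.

Using the last 5 terms:
Δ: 0, -2, -4, -6
Δ²: -2, -2, -2
Constant second difference = -2.
Extend backward: 0 + 2 = 2;  11 − 2 = 9

9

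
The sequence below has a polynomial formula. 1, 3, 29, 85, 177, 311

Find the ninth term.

1025

Δ: 2, 26, 56, 92, 134
Δ²: 24, 30, 36, 42
Δ³: 6, 6, 6
Third differences constant at 6.
42 + 6 = 48;  134 + 48 = 182;  311 + 182 = 493
48 + 6 = 54;  182 + 54 = 236;  493 + 236 = 729
54 + 6 = 60;  236 + 60 = 296;  729 + 296 = 1025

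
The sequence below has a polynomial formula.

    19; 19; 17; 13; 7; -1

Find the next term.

Δ: 0, -2, -4, -6, -8
Δ²: -2, -2, -2, -2
Constant second difference = -2, so extend:
-8 − 2 = -10;  -1 − 10 = -11

-11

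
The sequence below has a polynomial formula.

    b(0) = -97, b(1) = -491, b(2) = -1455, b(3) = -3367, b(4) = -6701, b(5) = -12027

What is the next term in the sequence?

-20011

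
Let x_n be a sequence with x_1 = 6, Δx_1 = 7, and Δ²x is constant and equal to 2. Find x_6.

Build the table forward from the leading diagonal:
Δ²: 2  2  2  2  2  2
Δ: 7  9  11  13  15  17
x: 6  13  22  33  46  61

61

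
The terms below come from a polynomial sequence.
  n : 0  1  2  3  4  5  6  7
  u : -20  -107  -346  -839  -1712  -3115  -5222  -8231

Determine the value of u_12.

-45416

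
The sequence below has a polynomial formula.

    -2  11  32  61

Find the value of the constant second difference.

8

D1: 13, 21, 29
D2: 8, 8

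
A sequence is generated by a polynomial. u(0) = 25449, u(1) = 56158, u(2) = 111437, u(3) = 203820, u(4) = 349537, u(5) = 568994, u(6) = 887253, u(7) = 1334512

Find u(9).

D1: 30709, 55279, 92383, 145717, 219457, 318259, 447259
D2: 24570, 37104, 53334, 73740, 98802, 129000
D3: 12534, 16230, 20406, 25062, 30198
D4: 3696, 4176, 4656, 5136
D5: 480, 480, 480
Fifth differences constant at 480.
5136 + 480 = 5616;  30198 + 5616 = 35814;  129000 + 35814 = 164814;  447259 + 164814 = 612073;  1334512 + 612073 = 1946585
5616 + 480 = 6096;  35814 + 6096 = 41910;  164814 + 41910 = 206724;  612073 + 206724 = 818797;  1946585 + 818797 = 2765382

2765382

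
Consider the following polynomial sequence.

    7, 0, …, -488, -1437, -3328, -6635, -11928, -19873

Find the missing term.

-103

Using the last 6 terms:
D1: -949, -1891, -3307, -5293, -7945
D2: -942, -1416, -1986, -2652
D3: -474, -570, -666
D4: -96, -96
Constant fourth difference = -96.
Extend backward: -474 + 96 = -378;  -942 + 378 = -564;  -949 + 564 = -385;  -488 + 385 = -103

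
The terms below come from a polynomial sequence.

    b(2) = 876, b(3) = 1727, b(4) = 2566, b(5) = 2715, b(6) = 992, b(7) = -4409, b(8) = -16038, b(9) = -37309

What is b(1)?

851  839  149  -1723  -5401  -11629  -21271
-12  -690  -1872  -3678  -6228  -9642
-678  -1182  -1806  -2550  -3414
-504  -624  -744  -864
-120  -120  -120
The fifth differences are constant at -120.
Work back: -504 + 120 = -384;  -678 + 384 = -294;  -12 + 294 = 282;  851 − 282 = 569;  876 − 569 = 307

307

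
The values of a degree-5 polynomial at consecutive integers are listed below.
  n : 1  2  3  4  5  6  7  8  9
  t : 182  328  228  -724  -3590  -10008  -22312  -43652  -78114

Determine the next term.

D1: 146, -100, -952, -2866, -6418, -12304, -21340, -34462
D2: -246, -852, -1914, -3552, -5886, -9036, -13122
D3: -606, -1062, -1638, -2334, -3150, -4086
D4: -456, -576, -696, -816, -936
D5: -120, -120, -120, -120
The fifth differences are constant (-120).
-936 − 120 = -1056;  -4086 − 1056 = -5142;  -13122 − 5142 = -18264;  -34462 − 18264 = -52726;  -78114 − 52726 = -130840

-130840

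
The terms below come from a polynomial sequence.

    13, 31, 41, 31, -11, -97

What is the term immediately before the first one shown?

18  10  -10  -42  -86
-8  -20  -32  -44
-12  -12  -12
The third differences are constant at -12.
Work back: -8 + 12 = 4;  18 − 4 = 14;  13 − 14 = -1

-1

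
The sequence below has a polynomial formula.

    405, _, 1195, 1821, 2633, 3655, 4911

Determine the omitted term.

Using the last 5 terms:
First differences: 626  812  1022  1256
Second differences: 186  210  234
Third differences: 24  24
Constant third difference = 24.
Extend backward: 186 − 24 = 162;  626 − 162 = 464;  1195 − 464 = 731

731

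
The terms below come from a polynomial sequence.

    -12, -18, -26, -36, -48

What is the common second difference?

-2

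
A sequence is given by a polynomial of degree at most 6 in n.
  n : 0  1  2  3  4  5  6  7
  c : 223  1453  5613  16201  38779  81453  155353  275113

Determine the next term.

D1: 1230, 4160, 10588, 22578, 42674, 73900, 119760
D2: 2930, 6428, 11990, 20096, 31226, 45860
D3: 3498, 5562, 8106, 11130, 14634
D4: 2064, 2544, 3024, 3504
D5: 480, 480, 480
Fifth differences constant at 480.
3504 + 480 = 3984;  14634 + 3984 = 18618;  45860 + 18618 = 64478;  119760 + 64478 = 184238;  275113 + 184238 = 459351

459351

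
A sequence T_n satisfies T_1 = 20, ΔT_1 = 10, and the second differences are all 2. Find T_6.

Build the table forward from the leading diagonal:
Second differences: 2  2  2  2  2  2
First differences: 10  12  14  16  18  20
T: 20  30  42  56  72  90

90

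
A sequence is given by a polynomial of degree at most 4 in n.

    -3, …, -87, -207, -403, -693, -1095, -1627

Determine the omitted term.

-25

Using the last 6 terms:
First differences: -120, -196, -290, -402, -532
Second differences: -76, -94, -112, -130
Third differences: -18, -18, -18
Constant third difference = -18.
Extend backward: -76 + 18 = -58;  -120 + 58 = -62;  -87 + 62 = -25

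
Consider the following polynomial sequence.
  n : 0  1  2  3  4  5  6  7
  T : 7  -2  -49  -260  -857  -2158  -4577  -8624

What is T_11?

-54652

First differences: -9, -47, -211, -597, -1301, -2419, -4047
Second differences: -38, -164, -386, -704, -1118, -1628
Third differences: -126, -222, -318, -414, -510
Fourth differences: -96, -96, -96, -96
The fourth differences are constant (-96).
-510 − 96 = -606;  -1628 − 606 = -2234;  -4047 − 2234 = -6281;  -8624 − 6281 = -14905
-606 − 96 = -702;  -2234 − 702 = -2936;  -6281 − 2936 = -9217;  -14905 − 9217 = -24122
-702 − 96 = -798;  -2936 − 798 = -3734;  -9217 − 3734 = -12951;  -24122 − 12951 = -37073
-798 − 96 = -894;  -3734 − 894 = -4628;  -12951 − 4628 = -17579;  -37073 − 17579 = -54652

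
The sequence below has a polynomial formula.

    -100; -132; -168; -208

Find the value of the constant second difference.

-4

Δ: -32, -36, -40
Δ²: -4, -4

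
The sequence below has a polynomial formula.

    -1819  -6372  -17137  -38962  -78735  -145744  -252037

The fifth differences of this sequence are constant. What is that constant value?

D1: -4553, -10765, -21825, -39773, -67009, -106293
D2: -6212, -11060, -17948, -27236, -39284
D3: -4848, -6888, -9288, -12048
D4: -2040, -2400, -2760
D5: -360, -360

-360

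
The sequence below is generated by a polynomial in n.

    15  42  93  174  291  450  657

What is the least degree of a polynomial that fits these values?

D1: 27, 51, 81, 117, 159, 207
D2: 24, 30, 36, 42, 48
D3: 6, 6, 6, 6
The third differences are constant, so the polynomial has degree 3.

3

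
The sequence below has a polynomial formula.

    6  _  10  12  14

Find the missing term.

8

Using the last 3 terms:
2, 2
Constant first difference = 2.
Extend backward: 10 − 2 = 8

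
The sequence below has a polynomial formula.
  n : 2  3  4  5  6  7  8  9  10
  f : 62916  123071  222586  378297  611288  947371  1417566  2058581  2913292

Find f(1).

29053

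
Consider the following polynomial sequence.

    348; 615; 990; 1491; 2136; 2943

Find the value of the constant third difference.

Δ: 267, 375, 501, 645, 807
Δ²: 108, 126, 144, 162
Δ³: 18, 18, 18

18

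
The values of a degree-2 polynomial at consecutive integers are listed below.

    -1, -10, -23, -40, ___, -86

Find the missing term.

-61

Using the first 4 terms:
First differences: -9, -13, -17
Second differences: -4, -4
Constant second difference = -4.
Extend forward: -17 − 4 = -21;  -40 − 21 = -61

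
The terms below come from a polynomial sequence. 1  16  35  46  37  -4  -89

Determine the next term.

-230

First differences: 15 , 19 , 11 , -9 , -41 , -85
Second differences: 4 , -8 , -20 , -32 , -44
Third differences: -12 , -12 , -12 , -12
Third differences constant at -12.
-44 − 12 = -56;  -85 − 56 = -141;  -89 − 141 = -230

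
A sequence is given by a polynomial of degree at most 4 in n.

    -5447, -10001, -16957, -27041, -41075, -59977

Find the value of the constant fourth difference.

Δ: -4554, -6956, -10084, -14034, -18902
Δ²: -2402, -3128, -3950, -4868
Δ³: -726, -822, -918
Δ⁴: -96, -96

-96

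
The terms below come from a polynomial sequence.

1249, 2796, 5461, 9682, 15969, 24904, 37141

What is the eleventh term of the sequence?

134709

D1: 1547  2665  4221  6287  8935  12237
D2: 1118  1556  2066  2648  3302
D3: 438  510  582  654
D4: 72  72  72
The fourth differences are constant (72).
654 + 72 = 726;  3302 + 726 = 4028;  12237 + 4028 = 16265;  37141 + 16265 = 53406
726 + 72 = 798;  4028 + 798 = 4826;  16265 + 4826 = 21091;  53406 + 21091 = 74497
798 + 72 = 870;  4826 + 870 = 5696;  21091 + 5696 = 26787;  74497 + 26787 = 101284
870 + 72 = 942;  5696 + 942 = 6638;  26787 + 6638 = 33425;  101284 + 33425 = 134709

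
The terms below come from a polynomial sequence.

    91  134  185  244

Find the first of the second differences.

Δ: 43, 51, 59
Δ²: 8, 8

8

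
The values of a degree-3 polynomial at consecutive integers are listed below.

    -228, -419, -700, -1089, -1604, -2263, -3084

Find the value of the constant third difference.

D1: -191, -281, -389, -515, -659, -821
D2: -90, -108, -126, -144, -162
D3: -18, -18, -18, -18

-18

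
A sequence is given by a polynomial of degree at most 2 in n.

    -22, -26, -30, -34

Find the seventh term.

First differences: -4  -4  -4
Constant first difference = -4, so extend:
-34 − 4 = -38
-38 − 4 = -42
-42 − 4 = -46

-46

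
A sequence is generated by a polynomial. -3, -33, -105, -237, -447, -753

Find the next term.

First differences: -30  -72  -132  -210  -306
Second differences: -42  -60  -78  -96
Third differences: -18  -18  -18
The third differences are constant (-18).
-96 − 18 = -114;  -306 − 114 = -420;  -753 − 420 = -1173

-1173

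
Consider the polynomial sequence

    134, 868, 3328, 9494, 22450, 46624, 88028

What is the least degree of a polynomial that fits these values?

5

First differences: 734, 2460, 6166, 12956, 24174, 41404
Second differences: 1726, 3706, 6790, 11218, 17230
Third differences: 1980, 3084, 4428, 6012
Fourth differences: 1104, 1344, 1584
Fifth differences: 240, 240
The fifth differences are constant, so the polynomial has degree 5.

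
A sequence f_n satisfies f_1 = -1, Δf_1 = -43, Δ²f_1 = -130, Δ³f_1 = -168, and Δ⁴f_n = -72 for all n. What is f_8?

-11432

Build the table forward from the leading diagonal:
Fourth differences: -72  -72  -72  -72  -72  -72  -72  -72
Third differences: -168  -240  -312  -384  -456  -528  -600  -672
Second differences: -130  -298  -538  -850  -1234  -1690  -2218  -2818
First differences: -43  -173  -471  -1009  -1859  -3093  -4783  -7001
f: -1  -44  -217  -688  -1697  -3556  -6649  -11432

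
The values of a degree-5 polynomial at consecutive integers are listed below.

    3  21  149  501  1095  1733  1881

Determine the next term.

D1: 18, 128, 352, 594, 638, 148
D2: 110, 224, 242, 44, -490
D3: 114, 18, -198, -534
D4: -96, -216, -336
D5: -120, -120
Fifth differences constant at -120.
-336 − 120 = -456;  -534 − 456 = -990;  -490 − 990 = -1480;  148 − 1480 = -1332;  1881 − 1332 = 549

549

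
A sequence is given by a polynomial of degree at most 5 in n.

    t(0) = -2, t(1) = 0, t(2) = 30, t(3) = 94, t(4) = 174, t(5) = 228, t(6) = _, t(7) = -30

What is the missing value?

190

Using the first 6 terms:
D1: 2  30  64  80  54
D2: 28  34  16  -26
D3: 6  -18  -42
D4: -24  -24
Constant fourth difference = -24.
Extend forward: -42 − 24 = -66;  -26 − 66 = -92;  54 − 92 = -38;  228 − 38 = 190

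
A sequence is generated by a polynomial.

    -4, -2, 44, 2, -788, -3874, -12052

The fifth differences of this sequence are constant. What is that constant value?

-360

First differences: 2, 46, -42, -790, -3086, -8178
Second differences: 44, -88, -748, -2296, -5092
Third differences: -132, -660, -1548, -2796
Fourth differences: -528, -888, -1248
Fifth differences: -360, -360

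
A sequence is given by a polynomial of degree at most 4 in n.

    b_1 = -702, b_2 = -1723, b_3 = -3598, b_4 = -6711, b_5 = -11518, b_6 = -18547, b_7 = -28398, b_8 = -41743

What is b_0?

-223

D1: -1021, -1875, -3113, -4807, -7029, -9851, -13345
D2: -854, -1238, -1694, -2222, -2822, -3494
D3: -384, -456, -528, -600, -672
D4: -72, -72, -72, -72
The fourth differences are constant at -72.
Work back: -384 + 72 = -312;  -854 + 312 = -542;  -1021 + 542 = -479;  -702 + 479 = -223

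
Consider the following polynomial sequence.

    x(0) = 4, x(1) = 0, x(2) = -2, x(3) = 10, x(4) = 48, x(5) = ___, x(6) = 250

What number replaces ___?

124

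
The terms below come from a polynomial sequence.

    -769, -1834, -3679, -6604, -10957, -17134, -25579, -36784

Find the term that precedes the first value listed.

Δ: -1065  -1845  -2925  -4353  -6177  -8445  -11205
Δ²: -780  -1080  -1428  -1824  -2268  -2760
Δ³: -300  -348  -396  -444  -492
Δ⁴: -48  -48  -48  -48
The fourth differences are constant at -48.
Work back: -300 + 48 = -252;  -780 + 252 = -528;  -1065 + 528 = -537;  -769 + 537 = -232

-232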